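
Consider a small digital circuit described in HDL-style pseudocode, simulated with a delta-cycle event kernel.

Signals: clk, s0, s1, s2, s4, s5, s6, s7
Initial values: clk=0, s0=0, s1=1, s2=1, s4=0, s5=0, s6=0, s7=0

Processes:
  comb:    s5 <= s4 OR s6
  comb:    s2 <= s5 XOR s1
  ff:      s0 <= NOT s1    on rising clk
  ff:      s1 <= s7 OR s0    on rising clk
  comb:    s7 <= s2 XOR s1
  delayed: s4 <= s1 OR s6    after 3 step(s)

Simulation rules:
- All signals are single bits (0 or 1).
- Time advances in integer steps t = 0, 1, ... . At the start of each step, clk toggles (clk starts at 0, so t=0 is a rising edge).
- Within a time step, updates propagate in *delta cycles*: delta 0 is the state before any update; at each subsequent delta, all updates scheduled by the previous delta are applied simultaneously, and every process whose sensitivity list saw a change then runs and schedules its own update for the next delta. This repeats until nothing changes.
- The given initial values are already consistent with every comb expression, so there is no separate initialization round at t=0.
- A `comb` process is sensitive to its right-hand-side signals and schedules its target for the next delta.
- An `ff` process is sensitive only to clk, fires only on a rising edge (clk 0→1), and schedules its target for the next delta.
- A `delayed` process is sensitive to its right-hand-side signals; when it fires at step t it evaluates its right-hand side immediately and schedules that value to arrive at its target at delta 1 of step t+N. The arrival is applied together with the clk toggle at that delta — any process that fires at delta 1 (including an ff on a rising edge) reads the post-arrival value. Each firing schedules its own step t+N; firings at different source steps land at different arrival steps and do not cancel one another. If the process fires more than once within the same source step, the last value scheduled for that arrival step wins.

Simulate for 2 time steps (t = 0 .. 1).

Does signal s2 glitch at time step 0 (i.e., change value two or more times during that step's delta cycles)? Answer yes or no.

t0.Δ0 s6=0 clk=0 s7=0 s0=0 s2=1 s4=0 s1=1 s5=0
t0.Δ1 s6=0 clk=1 s7=0 s0=0 s2=1 s4=0 s1=1 s5=0
t0.Δ2 s6=0 clk=1 s7=0 s0=0 s2=1 s4=0 s1=0 s5=0
t0.Δ3 s6=0 clk=1 s7=1 s0=0 s2=0 s4=0 s1=0 s5=0
t0.Δ4 s6=0 clk=1 s7=0 s0=0 s2=0 s4=0 s1=0 s5=0
t1.Δ0 s6=0 clk=1 s7=0 s0=0 s2=0 s4=0 s1=0 s5=0
t1.Δ1 s6=0 clk=0 s7=0 s0=0 s2=0 s4=0 s1=0 s5=0

no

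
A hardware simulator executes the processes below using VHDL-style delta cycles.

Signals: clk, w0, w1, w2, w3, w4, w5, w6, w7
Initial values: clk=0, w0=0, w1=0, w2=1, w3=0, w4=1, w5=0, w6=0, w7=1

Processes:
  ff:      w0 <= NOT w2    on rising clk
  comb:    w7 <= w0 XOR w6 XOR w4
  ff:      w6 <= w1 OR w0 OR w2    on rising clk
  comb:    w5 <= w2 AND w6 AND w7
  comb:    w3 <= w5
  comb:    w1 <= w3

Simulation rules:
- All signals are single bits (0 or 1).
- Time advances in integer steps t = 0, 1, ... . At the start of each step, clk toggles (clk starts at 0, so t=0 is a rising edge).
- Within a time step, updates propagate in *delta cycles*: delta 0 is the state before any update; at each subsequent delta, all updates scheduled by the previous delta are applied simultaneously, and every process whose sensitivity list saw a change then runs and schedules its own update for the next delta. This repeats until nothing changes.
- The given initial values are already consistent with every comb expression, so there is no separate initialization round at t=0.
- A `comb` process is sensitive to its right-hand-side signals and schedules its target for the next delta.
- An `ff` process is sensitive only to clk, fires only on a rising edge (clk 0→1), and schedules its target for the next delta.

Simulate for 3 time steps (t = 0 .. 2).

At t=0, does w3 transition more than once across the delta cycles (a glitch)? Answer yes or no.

yes

t=0 Δ0: w6=0 w2=1 w0=0 w1=0 w5=0 clk=0 w4=1 w7=1 w3=0
  Δ1: clk:0→1
  Δ2: w6:0→1
  Δ3: w5:0→1, w7:1→0
  Δ4: w5:1→0, w3:0→1
  Δ5: w1:0→1, w3:1→0
  Δ6: w1:1→0
  (6Δ to stable)
t=1 Δ0: w6=1 w2=1 w0=0 w1=0 w5=0 clk=1 w4=1 w7=0 w3=0
  Δ1: clk:1→0
  (1Δ to stable)
t=2 Δ0: w6=1 w2=1 w0=0 w1=0 w5=0 clk=0 w4=1 w7=0 w3=0
  Δ1: clk:0→1
  (1Δ to stable)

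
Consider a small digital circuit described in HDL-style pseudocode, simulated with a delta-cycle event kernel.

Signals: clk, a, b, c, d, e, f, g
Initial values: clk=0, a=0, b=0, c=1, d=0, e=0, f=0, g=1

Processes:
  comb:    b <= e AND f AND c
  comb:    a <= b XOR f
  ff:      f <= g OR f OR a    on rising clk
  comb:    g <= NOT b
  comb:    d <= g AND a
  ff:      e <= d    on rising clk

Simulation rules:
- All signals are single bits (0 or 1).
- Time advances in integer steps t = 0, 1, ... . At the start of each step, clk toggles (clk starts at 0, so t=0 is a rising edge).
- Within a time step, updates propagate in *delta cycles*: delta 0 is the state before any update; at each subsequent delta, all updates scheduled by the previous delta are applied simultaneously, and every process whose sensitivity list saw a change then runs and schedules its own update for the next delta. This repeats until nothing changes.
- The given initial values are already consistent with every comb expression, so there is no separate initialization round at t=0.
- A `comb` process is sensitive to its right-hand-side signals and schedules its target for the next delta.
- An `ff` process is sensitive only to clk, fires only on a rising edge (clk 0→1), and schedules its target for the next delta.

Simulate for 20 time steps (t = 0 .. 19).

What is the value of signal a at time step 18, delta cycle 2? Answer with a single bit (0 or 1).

[bits: b,clk,e,d,f,c,a,g]
t=0: Δ0=00000101 Δ1=01000101 Δ2=01001101 Δ3=01001111 Δ4=01011111 | 4Δ
t=1: Δ0=01011111 Δ1=00011111 | 1Δ
t=2: Δ0=00011111 Δ1=01011111 Δ2=01111111 Δ3=11111111 Δ4=11111100 Δ5=11101100 | 5Δ
t=3: Δ0=11101100 Δ1=10101100 | 1Δ
t=4: Δ0=10101100 Δ1=11101100 Δ2=11001100 Δ3=01001100 Δ4=01001111 Δ5=01011111 | 5Δ
t=5: Δ0=01011111 Δ1=00011111 | 1Δ
t=6: Δ0=00011111 Δ1=01011111 Δ2=01111111 Δ3=11111111 Δ4=11111100 Δ5=11101100 | 5Δ
t=7: Δ0=11101100 Δ1=10101100 | 1Δ
t=8: Δ0=10101100 Δ1=11101100 Δ2=11001100 Δ3=01001100 Δ4=01001111 Δ5=01011111 | 5Δ
t=9: Δ0=01011111 Δ1=00011111 | 1Δ
t=10: Δ0=00011111 Δ1=01011111 Δ2=01111111 Δ3=11111111 Δ4=11111100 Δ5=11101100 | 5Δ
t=11: Δ0=11101100 Δ1=10101100 | 1Δ
t=12: Δ0=10101100 Δ1=11101100 Δ2=11001100 Δ3=01001100 Δ4=01001111 Δ5=01011111 | 5Δ
t=13: Δ0=01011111 Δ1=00011111 | 1Δ
t=14: Δ0=00011111 Δ1=01011111 Δ2=01111111 Δ3=11111111 Δ4=11111100 Δ5=11101100 | 5Δ
t=15: Δ0=11101100 Δ1=10101100 | 1Δ
t=16: Δ0=10101100 Δ1=11101100 Δ2=11001100 Δ3=01001100 Δ4=01001111 Δ5=01011111 | 5Δ
t=17: Δ0=01011111 Δ1=00011111 | 1Δ
t=18: Δ0=00011111 Δ1=01011111 Δ2=01111111 Δ3=11111111 Δ4=11111100 Δ5=11101100 | 5Δ
t=19: Δ0=11101100 Δ1=10101100 | 1Δ

1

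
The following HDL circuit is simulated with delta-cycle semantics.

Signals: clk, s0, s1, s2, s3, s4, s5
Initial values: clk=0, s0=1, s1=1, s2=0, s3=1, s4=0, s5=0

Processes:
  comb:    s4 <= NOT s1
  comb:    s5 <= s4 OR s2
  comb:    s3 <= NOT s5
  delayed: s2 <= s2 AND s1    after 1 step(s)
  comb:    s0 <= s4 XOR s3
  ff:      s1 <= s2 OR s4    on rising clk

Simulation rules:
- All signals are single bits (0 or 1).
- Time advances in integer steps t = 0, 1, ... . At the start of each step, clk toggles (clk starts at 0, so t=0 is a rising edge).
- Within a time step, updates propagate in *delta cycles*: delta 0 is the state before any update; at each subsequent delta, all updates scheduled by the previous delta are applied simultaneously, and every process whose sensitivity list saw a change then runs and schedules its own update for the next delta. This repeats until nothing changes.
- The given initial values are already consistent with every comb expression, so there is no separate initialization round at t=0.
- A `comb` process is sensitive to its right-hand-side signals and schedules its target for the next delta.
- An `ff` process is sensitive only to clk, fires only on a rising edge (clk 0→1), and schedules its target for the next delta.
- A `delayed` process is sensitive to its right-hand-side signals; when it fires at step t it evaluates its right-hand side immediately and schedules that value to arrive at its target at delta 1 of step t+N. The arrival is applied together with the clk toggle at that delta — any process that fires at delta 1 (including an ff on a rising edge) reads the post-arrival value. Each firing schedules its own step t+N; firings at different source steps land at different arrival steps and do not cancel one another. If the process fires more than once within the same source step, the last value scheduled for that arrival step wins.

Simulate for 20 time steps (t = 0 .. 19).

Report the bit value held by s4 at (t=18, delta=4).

t0.Δ0 s4=0 clk=0 s1=1 s2=0 s0=1 s5=0 s3=1
t0.Δ1 s4=0 clk=1 s1=1 s2=0 s0=1 s5=0 s3=1
t0.Δ2 s4=0 clk=1 s1=0 s2=0 s0=1 s5=0 s3=1
t0.Δ3 s4=1 clk=1 s1=0 s2=0 s0=1 s5=0 s3=1
t0.Δ4 s4=1 clk=1 s1=0 s2=0 s0=0 s5=1 s3=1
t0.Δ5 s4=1 clk=1 s1=0 s2=0 s0=0 s5=1 s3=0
t0.Δ6 s4=1 clk=1 s1=0 s2=0 s0=1 s5=1 s3=0
t1.Δ0 s4=1 clk=1 s1=0 s2=0 s0=1 s5=1 s3=0
t1.Δ1 s4=1 clk=0 s1=0 s2=0 s0=1 s5=1 s3=0
t2.Δ0 s4=1 clk=0 s1=0 s2=0 s0=1 s5=1 s3=0
t2.Δ1 s4=1 clk=1 s1=0 s2=0 s0=1 s5=1 s3=0
t2.Δ2 s4=1 clk=1 s1=1 s2=0 s0=1 s5=1 s3=0
t2.Δ3 s4=0 clk=1 s1=1 s2=0 s0=1 s5=1 s3=0
t2.Δ4 s4=0 clk=1 s1=1 s2=0 s0=0 s5=0 s3=0
t2.Δ5 s4=0 clk=1 s1=1 s2=0 s0=0 s5=0 s3=1
t2.Δ6 s4=0 clk=1 s1=1 s2=0 s0=1 s5=0 s3=1
t3.Δ0 s4=0 clk=1 s1=1 s2=0 s0=1 s5=0 s3=1
t3.Δ1 s4=0 clk=0 s1=1 s2=0 s0=1 s5=0 s3=1
t4.Δ0 s4=0 clk=0 s1=1 s2=0 s0=1 s5=0 s3=1
t4.Δ1 s4=0 clk=1 s1=1 s2=0 s0=1 s5=0 s3=1
t4.Δ2 s4=0 clk=1 s1=0 s2=0 s0=1 s5=0 s3=1
t4.Δ3 s4=1 clk=1 s1=0 s2=0 s0=1 s5=0 s3=1
t4.Δ4 s4=1 clk=1 s1=0 s2=0 s0=0 s5=1 s3=1
t4.Δ5 s4=1 clk=1 s1=0 s2=0 s0=0 s5=1 s3=0
t4.Δ6 s4=1 clk=1 s1=0 s2=0 s0=1 s5=1 s3=0
t5.Δ0 s4=1 clk=1 s1=0 s2=0 s0=1 s5=1 s3=0
t5.Δ1 s4=1 clk=0 s1=0 s2=0 s0=1 s5=1 s3=0
t6.Δ0 s4=1 clk=0 s1=0 s2=0 s0=1 s5=1 s3=0
t6.Δ1 s4=1 clk=1 s1=0 s2=0 s0=1 s5=1 s3=0
t6.Δ2 s4=1 clk=1 s1=1 s2=0 s0=1 s5=1 s3=0
t6.Δ3 s4=0 clk=1 s1=1 s2=0 s0=1 s5=1 s3=0
t6.Δ4 s4=0 clk=1 s1=1 s2=0 s0=0 s5=0 s3=0
t6.Δ5 s4=0 clk=1 s1=1 s2=0 s0=0 s5=0 s3=1
t6.Δ6 s4=0 clk=1 s1=1 s2=0 s0=1 s5=0 s3=1
t7.Δ0 s4=0 clk=1 s1=1 s2=0 s0=1 s5=0 s3=1
t7.Δ1 s4=0 clk=0 s1=1 s2=0 s0=1 s5=0 s3=1
t8.Δ0 s4=0 clk=0 s1=1 s2=0 s0=1 s5=0 s3=1
t8.Δ1 s4=0 clk=1 s1=1 s2=0 s0=1 s5=0 s3=1
t8.Δ2 s4=0 clk=1 s1=0 s2=0 s0=1 s5=0 s3=1
t8.Δ3 s4=1 clk=1 s1=0 s2=0 s0=1 s5=0 s3=1
t8.Δ4 s4=1 clk=1 s1=0 s2=0 s0=0 s5=1 s3=1
t8.Δ5 s4=1 clk=1 s1=0 s2=0 s0=0 s5=1 s3=0
t8.Δ6 s4=1 clk=1 s1=0 s2=0 s0=1 s5=1 s3=0
t9.Δ0 s4=1 clk=1 s1=0 s2=0 s0=1 s5=1 s3=0
t9.Δ1 s4=1 clk=0 s1=0 s2=0 s0=1 s5=1 s3=0
t10.Δ0 s4=1 clk=0 s1=0 s2=0 s0=1 s5=1 s3=0
t10.Δ1 s4=1 clk=1 s1=0 s2=0 s0=1 s5=1 s3=0
t10.Δ2 s4=1 clk=1 s1=1 s2=0 s0=1 s5=1 s3=0
t10.Δ3 s4=0 clk=1 s1=1 s2=0 s0=1 s5=1 s3=0
t10.Δ4 s4=0 clk=1 s1=1 s2=0 s0=0 s5=0 s3=0
t10.Δ5 s4=0 clk=1 s1=1 s2=0 s0=0 s5=0 s3=1
t10.Δ6 s4=0 clk=1 s1=1 s2=0 s0=1 s5=0 s3=1
t11.Δ0 s4=0 clk=1 s1=1 s2=0 s0=1 s5=0 s3=1
t11.Δ1 s4=0 clk=0 s1=1 s2=0 s0=1 s5=0 s3=1
t12.Δ0 s4=0 clk=0 s1=1 s2=0 s0=1 s5=0 s3=1
t12.Δ1 s4=0 clk=1 s1=1 s2=0 s0=1 s5=0 s3=1
t12.Δ2 s4=0 clk=1 s1=0 s2=0 s0=1 s5=0 s3=1
t12.Δ3 s4=1 clk=1 s1=0 s2=0 s0=1 s5=0 s3=1
t12.Δ4 s4=1 clk=1 s1=0 s2=0 s0=0 s5=1 s3=1
t12.Δ5 s4=1 clk=1 s1=0 s2=0 s0=0 s5=1 s3=0
t12.Δ6 s4=1 clk=1 s1=0 s2=0 s0=1 s5=1 s3=0
t13.Δ0 s4=1 clk=1 s1=0 s2=0 s0=1 s5=1 s3=0
t13.Δ1 s4=1 clk=0 s1=0 s2=0 s0=1 s5=1 s3=0
t14.Δ0 s4=1 clk=0 s1=0 s2=0 s0=1 s5=1 s3=0
t14.Δ1 s4=1 clk=1 s1=0 s2=0 s0=1 s5=1 s3=0
t14.Δ2 s4=1 clk=1 s1=1 s2=0 s0=1 s5=1 s3=0
t14.Δ3 s4=0 clk=1 s1=1 s2=0 s0=1 s5=1 s3=0
t14.Δ4 s4=0 clk=1 s1=1 s2=0 s0=0 s5=0 s3=0
t14.Δ5 s4=0 clk=1 s1=1 s2=0 s0=0 s5=0 s3=1
t14.Δ6 s4=0 clk=1 s1=1 s2=0 s0=1 s5=0 s3=1
t15.Δ0 s4=0 clk=1 s1=1 s2=0 s0=1 s5=0 s3=1
t15.Δ1 s4=0 clk=0 s1=1 s2=0 s0=1 s5=0 s3=1
t16.Δ0 s4=0 clk=0 s1=1 s2=0 s0=1 s5=0 s3=1
t16.Δ1 s4=0 clk=1 s1=1 s2=0 s0=1 s5=0 s3=1
t16.Δ2 s4=0 clk=1 s1=0 s2=0 s0=1 s5=0 s3=1
t16.Δ3 s4=1 clk=1 s1=0 s2=0 s0=1 s5=0 s3=1
t16.Δ4 s4=1 clk=1 s1=0 s2=0 s0=0 s5=1 s3=1
t16.Δ5 s4=1 clk=1 s1=0 s2=0 s0=0 s5=1 s3=0
t16.Δ6 s4=1 clk=1 s1=0 s2=0 s0=1 s5=1 s3=0
t17.Δ0 s4=1 clk=1 s1=0 s2=0 s0=1 s5=1 s3=0
t17.Δ1 s4=1 clk=0 s1=0 s2=0 s0=1 s5=1 s3=0
t18.Δ0 s4=1 clk=0 s1=0 s2=0 s0=1 s5=1 s3=0
t18.Δ1 s4=1 clk=1 s1=0 s2=0 s0=1 s5=1 s3=0
t18.Δ2 s4=1 clk=1 s1=1 s2=0 s0=1 s5=1 s3=0
t18.Δ3 s4=0 clk=1 s1=1 s2=0 s0=1 s5=1 s3=0
t18.Δ4 s4=0 clk=1 s1=1 s2=0 s0=0 s5=0 s3=0
t18.Δ5 s4=0 clk=1 s1=1 s2=0 s0=0 s5=0 s3=1
t18.Δ6 s4=0 clk=1 s1=1 s2=0 s0=1 s5=0 s3=1
t19.Δ0 s4=0 clk=1 s1=1 s2=0 s0=1 s5=0 s3=1
t19.Δ1 s4=0 clk=0 s1=1 s2=0 s0=1 s5=0 s3=1

0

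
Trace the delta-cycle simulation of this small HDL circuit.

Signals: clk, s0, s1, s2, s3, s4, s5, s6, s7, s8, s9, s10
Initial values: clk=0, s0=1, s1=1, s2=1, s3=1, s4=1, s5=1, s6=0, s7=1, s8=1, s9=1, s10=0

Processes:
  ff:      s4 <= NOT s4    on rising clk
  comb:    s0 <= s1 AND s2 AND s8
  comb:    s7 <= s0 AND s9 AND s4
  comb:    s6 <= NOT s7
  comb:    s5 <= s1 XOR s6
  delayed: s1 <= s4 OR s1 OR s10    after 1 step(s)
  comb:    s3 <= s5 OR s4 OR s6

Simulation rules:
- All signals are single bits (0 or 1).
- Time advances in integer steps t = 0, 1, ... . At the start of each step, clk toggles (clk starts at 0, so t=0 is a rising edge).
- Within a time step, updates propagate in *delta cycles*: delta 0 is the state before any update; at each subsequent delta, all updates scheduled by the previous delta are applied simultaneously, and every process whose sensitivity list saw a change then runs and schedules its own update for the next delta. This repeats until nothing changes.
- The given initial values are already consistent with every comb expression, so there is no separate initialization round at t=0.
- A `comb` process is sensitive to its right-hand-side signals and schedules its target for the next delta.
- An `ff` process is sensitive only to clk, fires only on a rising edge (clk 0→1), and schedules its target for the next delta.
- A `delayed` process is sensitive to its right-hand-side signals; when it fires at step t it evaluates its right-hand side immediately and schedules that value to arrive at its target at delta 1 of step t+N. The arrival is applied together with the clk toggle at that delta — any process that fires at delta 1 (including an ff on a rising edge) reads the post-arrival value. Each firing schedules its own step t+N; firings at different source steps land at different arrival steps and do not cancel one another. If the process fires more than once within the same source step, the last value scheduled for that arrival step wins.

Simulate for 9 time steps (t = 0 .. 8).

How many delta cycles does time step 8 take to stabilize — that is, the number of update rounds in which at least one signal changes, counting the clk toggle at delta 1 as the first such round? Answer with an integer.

5

[bits: s2,s7,s5,s4,s9,s10,clk,s0,s1,s6,s3,s8]
t=0: Δ0=111110011011 Δ1=111110111011 Δ2=111010111011 Δ3=101010111011 Δ4=101010111111 Δ5=100010111111 | 5Δ
t=1: Δ0=100010111111 Δ1=100010011111 | 1Δ
t=2: Δ0=100010011111 Δ1=100010111111 Δ2=100110111111 Δ3=110110111111 Δ4=110110111011 Δ5=111110111011 | 5Δ
t=3: Δ0=111110111011 Δ1=111110011011 | 1Δ
t=4: Δ0=111110011011 Δ1=111110111011 Δ2=111010111011 Δ3=101010111011 Δ4=101010111111 Δ5=100010111111 | 5Δ
t=5: Δ0=100010111111 Δ1=100010011111 | 1Δ
t=6: Δ0=100010011111 Δ1=100010111111 Δ2=100110111111 Δ3=110110111111 Δ4=110110111011 Δ5=111110111011 | 5Δ
t=7: Δ0=111110111011 Δ1=111110011011 | 1Δ
t=8: Δ0=111110011011 Δ1=111110111011 Δ2=111010111011 Δ3=101010111011 Δ4=101010111111 Δ5=100010111111 | 5Δ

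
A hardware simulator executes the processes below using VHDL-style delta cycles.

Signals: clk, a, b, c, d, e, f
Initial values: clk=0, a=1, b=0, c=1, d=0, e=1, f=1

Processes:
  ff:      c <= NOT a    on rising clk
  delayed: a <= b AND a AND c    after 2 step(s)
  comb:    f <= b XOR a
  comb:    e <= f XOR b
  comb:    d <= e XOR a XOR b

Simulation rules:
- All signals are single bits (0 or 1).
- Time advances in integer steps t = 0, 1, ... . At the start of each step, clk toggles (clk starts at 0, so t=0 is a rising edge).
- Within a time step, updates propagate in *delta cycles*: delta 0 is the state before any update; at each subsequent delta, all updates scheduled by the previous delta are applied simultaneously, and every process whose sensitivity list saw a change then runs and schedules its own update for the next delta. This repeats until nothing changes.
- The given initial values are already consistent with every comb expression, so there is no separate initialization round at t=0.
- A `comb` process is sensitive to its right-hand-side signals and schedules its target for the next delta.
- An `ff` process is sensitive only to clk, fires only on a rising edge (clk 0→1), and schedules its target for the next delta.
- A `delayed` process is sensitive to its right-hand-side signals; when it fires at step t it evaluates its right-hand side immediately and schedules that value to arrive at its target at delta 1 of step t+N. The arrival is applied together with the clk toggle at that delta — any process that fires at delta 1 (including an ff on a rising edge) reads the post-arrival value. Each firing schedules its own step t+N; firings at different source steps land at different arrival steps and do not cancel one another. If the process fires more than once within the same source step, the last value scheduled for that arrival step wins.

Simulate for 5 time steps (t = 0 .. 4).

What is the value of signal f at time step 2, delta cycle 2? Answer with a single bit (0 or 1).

0

t0.Δ0 f=1 e=1 b=0 d=0 c=1 a=1 clk=0
t0.Δ1 f=1 e=1 b=0 d=0 c=1 a=1 clk=1
t0.Δ2 f=1 e=1 b=0 d=0 c=0 a=1 clk=1
t1.Δ0 f=1 e=1 b=0 d=0 c=0 a=1 clk=1
t1.Δ1 f=1 e=1 b=0 d=0 c=0 a=1 clk=0
t2.Δ0 f=1 e=1 b=0 d=0 c=0 a=1 clk=0
t2.Δ1 f=1 e=1 b=0 d=0 c=0 a=0 clk=1
t2.Δ2 f=0 e=1 b=0 d=1 c=1 a=0 clk=1
t2.Δ3 f=0 e=0 b=0 d=1 c=1 a=0 clk=1
t2.Δ4 f=0 e=0 b=0 d=0 c=1 a=0 clk=1
t3.Δ0 f=0 e=0 b=0 d=0 c=1 a=0 clk=1
t3.Δ1 f=0 e=0 b=0 d=0 c=1 a=0 clk=0
t4.Δ0 f=0 e=0 b=0 d=0 c=1 a=0 clk=0
t4.Δ1 f=0 e=0 b=0 d=0 c=1 a=0 clk=1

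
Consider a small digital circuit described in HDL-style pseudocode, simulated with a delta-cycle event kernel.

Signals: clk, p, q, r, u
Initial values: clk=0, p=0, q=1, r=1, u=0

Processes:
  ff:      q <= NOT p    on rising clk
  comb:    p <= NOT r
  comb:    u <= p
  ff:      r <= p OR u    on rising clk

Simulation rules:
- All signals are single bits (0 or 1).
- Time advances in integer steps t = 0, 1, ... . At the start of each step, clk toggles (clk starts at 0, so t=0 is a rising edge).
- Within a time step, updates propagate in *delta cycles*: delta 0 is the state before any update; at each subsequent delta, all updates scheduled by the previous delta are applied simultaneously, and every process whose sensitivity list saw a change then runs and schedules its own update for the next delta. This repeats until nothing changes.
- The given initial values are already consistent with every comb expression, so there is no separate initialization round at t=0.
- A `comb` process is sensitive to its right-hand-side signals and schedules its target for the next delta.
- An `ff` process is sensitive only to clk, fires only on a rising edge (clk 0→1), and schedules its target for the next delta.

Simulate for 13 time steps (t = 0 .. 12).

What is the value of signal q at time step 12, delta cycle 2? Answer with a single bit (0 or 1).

t=0 Δ0: clk=0 p=0 u=0 q=1 r=1
  Δ1: clk:0→1
  Δ2: r:1→0
  Δ3: p:0→1
  Δ4: u:0→1
  (4Δ to stable)
t=1 Δ0: clk=1 p=1 u=1 q=1 r=0
  Δ1: clk:1→0
  (1Δ to stable)
t=2 Δ0: clk=0 p=1 u=1 q=1 r=0
  Δ1: clk:0→1
  Δ2: q:1→0, r:0→1
  Δ3: p:1→0
  Δ4: u:1→0
  (4Δ to stable)
t=3 Δ0: clk=1 p=0 u=0 q=0 r=1
  Δ1: clk:1→0
  (1Δ to stable)
t=4 Δ0: clk=0 p=0 u=0 q=0 r=1
  Δ1: clk:0→1
  Δ2: q:0→1, r:1→0
  Δ3: p:0→1
  Δ4: u:0→1
  (4Δ to stable)
t=5 Δ0: clk=1 p=1 u=1 q=1 r=0
  Δ1: clk:1→0
  (1Δ to stable)
t=6 Δ0: clk=0 p=1 u=1 q=1 r=0
  Δ1: clk:0→1
  Δ2: q:1→0, r:0→1
  Δ3: p:1→0
  Δ4: u:1→0
  (4Δ to stable)
t=7 Δ0: clk=1 p=0 u=0 q=0 r=1
  Δ1: clk:1→0
  (1Δ to stable)
t=8 Δ0: clk=0 p=0 u=0 q=0 r=1
  Δ1: clk:0→1
  Δ2: q:0→1, r:1→0
  Δ3: p:0→1
  Δ4: u:0→1
  (4Δ to stable)
t=9 Δ0: clk=1 p=1 u=1 q=1 r=0
  Δ1: clk:1→0
  (1Δ to stable)
t=10 Δ0: clk=0 p=1 u=1 q=1 r=0
  Δ1: clk:0→1
  Δ2: q:1→0, r:0→1
  Δ3: p:1→0
  Δ4: u:1→0
  (4Δ to stable)
t=11 Δ0: clk=1 p=0 u=0 q=0 r=1
  Δ1: clk:1→0
  (1Δ to stable)
t=12 Δ0: clk=0 p=0 u=0 q=0 r=1
  Δ1: clk:0→1
  Δ2: q:0→1, r:1→0
  Δ3: p:0→1
  Δ4: u:0→1
  (4Δ to stable)

1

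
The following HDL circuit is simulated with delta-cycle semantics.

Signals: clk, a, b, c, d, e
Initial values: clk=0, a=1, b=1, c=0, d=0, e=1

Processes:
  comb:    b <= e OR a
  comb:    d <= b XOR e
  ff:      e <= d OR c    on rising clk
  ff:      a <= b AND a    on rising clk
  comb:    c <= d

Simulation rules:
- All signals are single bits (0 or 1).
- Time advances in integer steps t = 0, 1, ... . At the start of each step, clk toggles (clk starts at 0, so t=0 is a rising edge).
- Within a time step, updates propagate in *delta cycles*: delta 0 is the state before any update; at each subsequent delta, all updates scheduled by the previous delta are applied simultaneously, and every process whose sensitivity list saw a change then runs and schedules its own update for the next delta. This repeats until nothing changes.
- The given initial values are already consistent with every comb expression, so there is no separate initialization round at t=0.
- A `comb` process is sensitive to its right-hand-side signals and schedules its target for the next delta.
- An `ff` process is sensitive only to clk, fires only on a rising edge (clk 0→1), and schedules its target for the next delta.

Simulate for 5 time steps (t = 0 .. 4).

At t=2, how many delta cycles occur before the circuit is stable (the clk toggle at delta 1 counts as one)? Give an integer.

4

t=0 Δ0: clk=0 e=1 d=0 a=1 b=1 c=0
  Δ1: clk:0→1
  Δ2: e:1→0
  Δ3: d:0→1
  Δ4: c:0→1
  (4Δ to stable)
t=1 Δ0: clk=1 e=0 d=1 a=1 b=1 c=1
  Δ1: clk:1→0
  (1Δ to stable)
t=2 Δ0: clk=0 e=0 d=1 a=1 b=1 c=1
  Δ1: clk:0→1
  Δ2: e:0→1
  Δ3: d:1→0
  Δ4: c:1→0
  (4Δ to stable)
t=3 Δ0: clk=1 e=1 d=0 a=1 b=1 c=0
  Δ1: clk:1→0
  (1Δ to stable)
t=4 Δ0: clk=0 e=1 d=0 a=1 b=1 c=0
  Δ1: clk:0→1
  Δ2: e:1→0
  Δ3: d:0→1
  Δ4: c:0→1
  (4Δ to stable)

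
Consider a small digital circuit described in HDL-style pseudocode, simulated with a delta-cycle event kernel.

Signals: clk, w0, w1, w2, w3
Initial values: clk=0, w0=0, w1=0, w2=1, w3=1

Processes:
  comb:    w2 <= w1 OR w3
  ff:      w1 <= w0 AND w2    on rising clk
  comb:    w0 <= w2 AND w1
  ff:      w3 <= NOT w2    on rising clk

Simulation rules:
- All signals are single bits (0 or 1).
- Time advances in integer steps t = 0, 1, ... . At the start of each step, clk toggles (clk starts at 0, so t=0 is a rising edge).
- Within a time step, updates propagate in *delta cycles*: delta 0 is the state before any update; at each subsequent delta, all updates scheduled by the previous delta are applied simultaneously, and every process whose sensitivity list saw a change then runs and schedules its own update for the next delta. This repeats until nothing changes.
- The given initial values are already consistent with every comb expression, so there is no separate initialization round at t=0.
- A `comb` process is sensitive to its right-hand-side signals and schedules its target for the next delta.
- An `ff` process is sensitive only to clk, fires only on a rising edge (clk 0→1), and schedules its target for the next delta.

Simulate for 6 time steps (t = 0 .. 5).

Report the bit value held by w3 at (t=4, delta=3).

0

t=0 Δ0: w0=0 w3=1 w2=1 clk=0 w1=0
  Δ1: clk:0→1
  Δ2: w3:1→0
  Δ3: w2:1→0
  (3Δ to stable)
t=1 Δ0: w0=0 w3=0 w2=0 clk=1 w1=0
  Δ1: clk:1→0
  (1Δ to stable)
t=2 Δ0: w0=0 w3=0 w2=0 clk=0 w1=0
  Δ1: clk:0→1
  Δ2: w3:0→1
  Δ3: w2:0→1
  (3Δ to stable)
t=3 Δ0: w0=0 w3=1 w2=1 clk=1 w1=0
  Δ1: clk:1→0
  (1Δ to stable)
t=4 Δ0: w0=0 w3=1 w2=1 clk=0 w1=0
  Δ1: clk:0→1
  Δ2: w3:1→0
  Δ3: w2:1→0
  (3Δ to stable)
t=5 Δ0: w0=0 w3=0 w2=0 clk=1 w1=0
  Δ1: clk:1→0
  (1Δ to stable)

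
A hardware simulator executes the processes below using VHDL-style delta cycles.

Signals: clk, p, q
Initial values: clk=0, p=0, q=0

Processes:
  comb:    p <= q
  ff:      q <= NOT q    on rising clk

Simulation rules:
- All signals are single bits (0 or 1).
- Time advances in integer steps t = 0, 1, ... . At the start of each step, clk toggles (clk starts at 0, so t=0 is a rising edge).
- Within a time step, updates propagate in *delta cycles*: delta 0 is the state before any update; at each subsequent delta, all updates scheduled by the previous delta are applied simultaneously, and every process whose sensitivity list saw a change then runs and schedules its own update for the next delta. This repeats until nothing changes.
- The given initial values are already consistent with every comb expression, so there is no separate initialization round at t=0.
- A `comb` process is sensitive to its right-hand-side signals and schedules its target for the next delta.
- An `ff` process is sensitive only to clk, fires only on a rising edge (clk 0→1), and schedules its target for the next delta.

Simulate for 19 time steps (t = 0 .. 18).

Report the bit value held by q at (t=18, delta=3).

t0.Δ0 p=0 clk=0 q=0
t0.Δ1 p=0 clk=1 q=0
t0.Δ2 p=0 clk=1 q=1
t0.Δ3 p=1 clk=1 q=1
t1.Δ0 p=1 clk=1 q=1
t1.Δ1 p=1 clk=0 q=1
t2.Δ0 p=1 clk=0 q=1
t2.Δ1 p=1 clk=1 q=1
t2.Δ2 p=1 clk=1 q=0
t2.Δ3 p=0 clk=1 q=0
t3.Δ0 p=0 clk=1 q=0
t3.Δ1 p=0 clk=0 q=0
t4.Δ0 p=0 clk=0 q=0
t4.Δ1 p=0 clk=1 q=0
t4.Δ2 p=0 clk=1 q=1
t4.Δ3 p=1 clk=1 q=1
t5.Δ0 p=1 clk=1 q=1
t5.Δ1 p=1 clk=0 q=1
t6.Δ0 p=1 clk=0 q=1
t6.Δ1 p=1 clk=1 q=1
t6.Δ2 p=1 clk=1 q=0
t6.Δ3 p=0 clk=1 q=0
t7.Δ0 p=0 clk=1 q=0
t7.Δ1 p=0 clk=0 q=0
t8.Δ0 p=0 clk=0 q=0
t8.Δ1 p=0 clk=1 q=0
t8.Δ2 p=0 clk=1 q=1
t8.Δ3 p=1 clk=1 q=1
t9.Δ0 p=1 clk=1 q=1
t9.Δ1 p=1 clk=0 q=1
t10.Δ0 p=1 clk=0 q=1
t10.Δ1 p=1 clk=1 q=1
t10.Δ2 p=1 clk=1 q=0
t10.Δ3 p=0 clk=1 q=0
t11.Δ0 p=0 clk=1 q=0
t11.Δ1 p=0 clk=0 q=0
t12.Δ0 p=0 clk=0 q=0
t12.Δ1 p=0 clk=1 q=0
t12.Δ2 p=0 clk=1 q=1
t12.Δ3 p=1 clk=1 q=1
t13.Δ0 p=1 clk=1 q=1
t13.Δ1 p=1 clk=0 q=1
t14.Δ0 p=1 clk=0 q=1
t14.Δ1 p=1 clk=1 q=1
t14.Δ2 p=1 clk=1 q=0
t14.Δ3 p=0 clk=1 q=0
t15.Δ0 p=0 clk=1 q=0
t15.Δ1 p=0 clk=0 q=0
t16.Δ0 p=0 clk=0 q=0
t16.Δ1 p=0 clk=1 q=0
t16.Δ2 p=0 clk=1 q=1
t16.Δ3 p=1 clk=1 q=1
t17.Δ0 p=1 clk=1 q=1
t17.Δ1 p=1 clk=0 q=1
t18.Δ0 p=1 clk=0 q=1
t18.Δ1 p=1 clk=1 q=1
t18.Δ2 p=1 clk=1 q=0
t18.Δ3 p=0 clk=1 q=0

0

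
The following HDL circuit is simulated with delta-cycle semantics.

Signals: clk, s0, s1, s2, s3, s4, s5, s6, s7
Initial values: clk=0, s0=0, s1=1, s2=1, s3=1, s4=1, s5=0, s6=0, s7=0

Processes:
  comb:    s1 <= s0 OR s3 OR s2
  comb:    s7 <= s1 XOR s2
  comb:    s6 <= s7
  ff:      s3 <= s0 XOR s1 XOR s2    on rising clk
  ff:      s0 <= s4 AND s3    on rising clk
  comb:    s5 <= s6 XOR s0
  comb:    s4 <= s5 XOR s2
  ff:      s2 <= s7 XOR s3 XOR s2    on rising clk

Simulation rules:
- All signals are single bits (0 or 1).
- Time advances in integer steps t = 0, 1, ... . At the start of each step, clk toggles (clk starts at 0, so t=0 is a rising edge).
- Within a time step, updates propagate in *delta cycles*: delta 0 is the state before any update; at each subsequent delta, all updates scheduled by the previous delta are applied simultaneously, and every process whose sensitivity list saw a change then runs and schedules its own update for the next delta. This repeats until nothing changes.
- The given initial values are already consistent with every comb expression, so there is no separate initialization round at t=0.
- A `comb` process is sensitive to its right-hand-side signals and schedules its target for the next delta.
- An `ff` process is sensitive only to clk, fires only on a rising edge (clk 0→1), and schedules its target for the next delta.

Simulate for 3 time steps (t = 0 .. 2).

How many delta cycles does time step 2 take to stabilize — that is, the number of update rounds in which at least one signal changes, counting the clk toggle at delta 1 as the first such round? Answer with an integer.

6

[bits: s0,clk,s2,s7,s1,s6,s4,s3,s5]
t=0: Δ0=001010110 Δ1=011010110 Δ2=110010100 Δ3=110110001 Δ4=110111101 Δ5=110111100 Δ6=110111000 | 6Δ
t=1: Δ0=110111000 Δ1=100111000 | 1Δ
t=2: Δ0=100111000 Δ1=110111000 Δ2=011111000 Δ3=011011101 Δ4=011010001 Δ5=011010000 Δ6=011010100 | 6Δ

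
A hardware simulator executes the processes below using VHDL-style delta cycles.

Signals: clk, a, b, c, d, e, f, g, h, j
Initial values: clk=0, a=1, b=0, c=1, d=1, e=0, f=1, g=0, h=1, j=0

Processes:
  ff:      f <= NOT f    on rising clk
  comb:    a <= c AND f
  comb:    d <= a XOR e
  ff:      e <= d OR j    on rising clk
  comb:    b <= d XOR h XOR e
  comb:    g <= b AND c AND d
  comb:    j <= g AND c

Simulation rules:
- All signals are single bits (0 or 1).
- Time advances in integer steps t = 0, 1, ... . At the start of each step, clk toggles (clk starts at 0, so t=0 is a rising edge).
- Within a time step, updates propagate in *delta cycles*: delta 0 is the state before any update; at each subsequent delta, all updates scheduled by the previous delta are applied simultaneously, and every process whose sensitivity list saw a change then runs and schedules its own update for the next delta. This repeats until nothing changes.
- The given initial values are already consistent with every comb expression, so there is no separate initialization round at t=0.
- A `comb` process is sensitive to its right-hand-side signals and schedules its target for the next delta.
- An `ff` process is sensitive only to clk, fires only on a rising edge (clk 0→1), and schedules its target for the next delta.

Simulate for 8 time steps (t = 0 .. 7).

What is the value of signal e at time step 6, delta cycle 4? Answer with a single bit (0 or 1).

0

t0.Δ0 j=0 d=1 a=1 e=0 g=0 f=1 b=0 h=1 clk=0 c=1
t0.Δ1 j=0 d=1 a=1 e=0 g=0 f=1 b=0 h=1 clk=1 c=1
t0.Δ2 j=0 d=1 a=1 e=1 g=0 f=0 b=0 h=1 clk=1 c=1
t0.Δ3 j=0 d=0 a=0 e=1 g=0 f=0 b=1 h=1 clk=1 c=1
t0.Δ4 j=0 d=1 a=0 e=1 g=0 f=0 b=0 h=1 clk=1 c=1
t0.Δ5 j=0 d=1 a=0 e=1 g=0 f=0 b=1 h=1 clk=1 c=1
t0.Δ6 j=0 d=1 a=0 e=1 g=1 f=0 b=1 h=1 clk=1 c=1
t0.Δ7 j=1 d=1 a=0 e=1 g=1 f=0 b=1 h=1 clk=1 c=1
t1.Δ0 j=1 d=1 a=0 e=1 g=1 f=0 b=1 h=1 clk=1 c=1
t1.Δ1 j=1 d=1 a=0 e=1 g=1 f=0 b=1 h=1 clk=0 c=1
t2.Δ0 j=1 d=1 a=0 e=1 g=1 f=0 b=1 h=1 clk=0 c=1
t2.Δ1 j=1 d=1 a=0 e=1 g=1 f=0 b=1 h=1 clk=1 c=1
t2.Δ2 j=1 d=1 a=0 e=1 g=1 f=1 b=1 h=1 clk=1 c=1
t2.Δ3 j=1 d=1 a=1 e=1 g=1 f=1 b=1 h=1 clk=1 c=1
t2.Δ4 j=1 d=0 a=1 e=1 g=1 f=1 b=1 h=1 clk=1 c=1
t2.Δ5 j=1 d=0 a=1 e=1 g=0 f=1 b=0 h=1 clk=1 c=1
t2.Δ6 j=0 d=0 a=1 e=1 g=0 f=1 b=0 h=1 clk=1 c=1
t3.Δ0 j=0 d=0 a=1 e=1 g=0 f=1 b=0 h=1 clk=1 c=1
t3.Δ1 j=0 d=0 a=1 e=1 g=0 f=1 b=0 h=1 clk=0 c=1
t4.Δ0 j=0 d=0 a=1 e=1 g=0 f=1 b=0 h=1 clk=0 c=1
t4.Δ1 j=0 d=0 a=1 e=1 g=0 f=1 b=0 h=1 clk=1 c=1
t4.Δ2 j=0 d=0 a=1 e=0 g=0 f=0 b=0 h=1 clk=1 c=1
t4.Δ3 j=0 d=1 a=0 e=0 g=0 f=0 b=1 h=1 clk=1 c=1
t4.Δ4 j=0 d=0 a=0 e=0 g=1 f=0 b=0 h=1 clk=1 c=1
t4.Δ5 j=1 d=0 a=0 e=0 g=0 f=0 b=1 h=1 clk=1 c=1
t4.Δ6 j=0 d=0 a=0 e=0 g=0 f=0 b=1 h=1 clk=1 c=1
t5.Δ0 j=0 d=0 a=0 e=0 g=0 f=0 b=1 h=1 clk=1 c=1
t5.Δ1 j=0 d=0 a=0 e=0 g=0 f=0 b=1 h=1 clk=0 c=1
t6.Δ0 j=0 d=0 a=0 e=0 g=0 f=0 b=1 h=1 clk=0 c=1
t6.Δ1 j=0 d=0 a=0 e=0 g=0 f=0 b=1 h=1 clk=1 c=1
t6.Δ2 j=0 d=0 a=0 e=0 g=0 f=1 b=1 h=1 clk=1 c=1
t6.Δ3 j=0 d=0 a=1 e=0 g=0 f=1 b=1 h=1 clk=1 c=1
t6.Δ4 j=0 d=1 a=1 e=0 g=0 f=1 b=1 h=1 clk=1 c=1
t6.Δ5 j=0 d=1 a=1 e=0 g=1 f=1 b=0 h=1 clk=1 c=1
t6.Δ6 j=1 d=1 a=1 e=0 g=0 f=1 b=0 h=1 clk=1 c=1
t6.Δ7 j=0 d=1 a=1 e=0 g=0 f=1 b=0 h=1 clk=1 c=1
t7.Δ0 j=0 d=1 a=1 e=0 g=0 f=1 b=0 h=1 clk=1 c=1
t7.Δ1 j=0 d=1 a=1 e=0 g=0 f=1 b=0 h=1 clk=0 c=1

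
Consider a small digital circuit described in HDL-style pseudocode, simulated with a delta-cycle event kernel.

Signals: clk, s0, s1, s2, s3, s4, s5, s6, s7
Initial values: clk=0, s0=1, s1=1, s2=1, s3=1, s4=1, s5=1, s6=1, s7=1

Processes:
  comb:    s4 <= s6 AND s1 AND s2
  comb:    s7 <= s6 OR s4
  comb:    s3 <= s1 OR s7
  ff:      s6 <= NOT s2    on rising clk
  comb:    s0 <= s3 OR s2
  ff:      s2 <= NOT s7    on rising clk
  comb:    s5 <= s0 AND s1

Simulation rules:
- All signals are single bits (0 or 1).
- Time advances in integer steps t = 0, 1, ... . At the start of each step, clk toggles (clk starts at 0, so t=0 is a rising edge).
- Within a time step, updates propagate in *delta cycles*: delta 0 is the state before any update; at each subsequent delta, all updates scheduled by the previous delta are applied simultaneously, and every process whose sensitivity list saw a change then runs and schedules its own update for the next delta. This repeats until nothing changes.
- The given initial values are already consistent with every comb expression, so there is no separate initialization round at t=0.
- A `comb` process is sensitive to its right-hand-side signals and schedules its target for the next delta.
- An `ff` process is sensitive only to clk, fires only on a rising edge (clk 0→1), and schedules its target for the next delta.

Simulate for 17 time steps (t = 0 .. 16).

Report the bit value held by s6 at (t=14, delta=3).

1

t0.Δ0 clk=0 s4=1 s7=1 s2=1 s5=1 s1=1 s6=1 s3=1 s0=1
t0.Δ1 clk=1 s4=1 s7=1 s2=1 s5=1 s1=1 s6=1 s3=1 s0=1
t0.Δ2 clk=1 s4=1 s7=1 s2=0 s5=1 s1=1 s6=0 s3=1 s0=1
t0.Δ3 clk=1 s4=0 s7=1 s2=0 s5=1 s1=1 s6=0 s3=1 s0=1
t0.Δ4 clk=1 s4=0 s7=0 s2=0 s5=1 s1=1 s6=0 s3=1 s0=1
t1.Δ0 clk=1 s4=0 s7=0 s2=0 s5=1 s1=1 s6=0 s3=1 s0=1
t1.Δ1 clk=0 s4=0 s7=0 s2=0 s5=1 s1=1 s6=0 s3=1 s0=1
t2.Δ0 clk=0 s4=0 s7=0 s2=0 s5=1 s1=1 s6=0 s3=1 s0=1
t2.Δ1 clk=1 s4=0 s7=0 s2=0 s5=1 s1=1 s6=0 s3=1 s0=1
t2.Δ2 clk=1 s4=0 s7=0 s2=1 s5=1 s1=1 s6=1 s3=1 s0=1
t2.Δ3 clk=1 s4=1 s7=1 s2=1 s5=1 s1=1 s6=1 s3=1 s0=1
t3.Δ0 clk=1 s4=1 s7=1 s2=1 s5=1 s1=1 s6=1 s3=1 s0=1
t3.Δ1 clk=0 s4=1 s7=1 s2=1 s5=1 s1=1 s6=1 s3=1 s0=1
t4.Δ0 clk=0 s4=1 s7=1 s2=1 s5=1 s1=1 s6=1 s3=1 s0=1
t4.Δ1 clk=1 s4=1 s7=1 s2=1 s5=1 s1=1 s6=1 s3=1 s0=1
t4.Δ2 clk=1 s4=1 s7=1 s2=0 s5=1 s1=1 s6=0 s3=1 s0=1
t4.Δ3 clk=1 s4=0 s7=1 s2=0 s5=1 s1=1 s6=0 s3=1 s0=1
t4.Δ4 clk=1 s4=0 s7=0 s2=0 s5=1 s1=1 s6=0 s3=1 s0=1
t5.Δ0 clk=1 s4=0 s7=0 s2=0 s5=1 s1=1 s6=0 s3=1 s0=1
t5.Δ1 clk=0 s4=0 s7=0 s2=0 s5=1 s1=1 s6=0 s3=1 s0=1
t6.Δ0 clk=0 s4=0 s7=0 s2=0 s5=1 s1=1 s6=0 s3=1 s0=1
t6.Δ1 clk=1 s4=0 s7=0 s2=0 s5=1 s1=1 s6=0 s3=1 s0=1
t6.Δ2 clk=1 s4=0 s7=0 s2=1 s5=1 s1=1 s6=1 s3=1 s0=1
t6.Δ3 clk=1 s4=1 s7=1 s2=1 s5=1 s1=1 s6=1 s3=1 s0=1
t7.Δ0 clk=1 s4=1 s7=1 s2=1 s5=1 s1=1 s6=1 s3=1 s0=1
t7.Δ1 clk=0 s4=1 s7=1 s2=1 s5=1 s1=1 s6=1 s3=1 s0=1
t8.Δ0 clk=0 s4=1 s7=1 s2=1 s5=1 s1=1 s6=1 s3=1 s0=1
t8.Δ1 clk=1 s4=1 s7=1 s2=1 s5=1 s1=1 s6=1 s3=1 s0=1
t8.Δ2 clk=1 s4=1 s7=1 s2=0 s5=1 s1=1 s6=0 s3=1 s0=1
t8.Δ3 clk=1 s4=0 s7=1 s2=0 s5=1 s1=1 s6=0 s3=1 s0=1
t8.Δ4 clk=1 s4=0 s7=0 s2=0 s5=1 s1=1 s6=0 s3=1 s0=1
t9.Δ0 clk=1 s4=0 s7=0 s2=0 s5=1 s1=1 s6=0 s3=1 s0=1
t9.Δ1 clk=0 s4=0 s7=0 s2=0 s5=1 s1=1 s6=0 s3=1 s0=1
t10.Δ0 clk=0 s4=0 s7=0 s2=0 s5=1 s1=1 s6=0 s3=1 s0=1
t10.Δ1 clk=1 s4=0 s7=0 s2=0 s5=1 s1=1 s6=0 s3=1 s0=1
t10.Δ2 clk=1 s4=0 s7=0 s2=1 s5=1 s1=1 s6=1 s3=1 s0=1
t10.Δ3 clk=1 s4=1 s7=1 s2=1 s5=1 s1=1 s6=1 s3=1 s0=1
t11.Δ0 clk=1 s4=1 s7=1 s2=1 s5=1 s1=1 s6=1 s3=1 s0=1
t11.Δ1 clk=0 s4=1 s7=1 s2=1 s5=1 s1=1 s6=1 s3=1 s0=1
t12.Δ0 clk=0 s4=1 s7=1 s2=1 s5=1 s1=1 s6=1 s3=1 s0=1
t12.Δ1 clk=1 s4=1 s7=1 s2=1 s5=1 s1=1 s6=1 s3=1 s0=1
t12.Δ2 clk=1 s4=1 s7=1 s2=0 s5=1 s1=1 s6=0 s3=1 s0=1
t12.Δ3 clk=1 s4=0 s7=1 s2=0 s5=1 s1=1 s6=0 s3=1 s0=1
t12.Δ4 clk=1 s4=0 s7=0 s2=0 s5=1 s1=1 s6=0 s3=1 s0=1
t13.Δ0 clk=1 s4=0 s7=0 s2=0 s5=1 s1=1 s6=0 s3=1 s0=1
t13.Δ1 clk=0 s4=0 s7=0 s2=0 s5=1 s1=1 s6=0 s3=1 s0=1
t14.Δ0 clk=0 s4=0 s7=0 s2=0 s5=1 s1=1 s6=0 s3=1 s0=1
t14.Δ1 clk=1 s4=0 s7=0 s2=0 s5=1 s1=1 s6=0 s3=1 s0=1
t14.Δ2 clk=1 s4=0 s7=0 s2=1 s5=1 s1=1 s6=1 s3=1 s0=1
t14.Δ3 clk=1 s4=1 s7=1 s2=1 s5=1 s1=1 s6=1 s3=1 s0=1
t15.Δ0 clk=1 s4=1 s7=1 s2=1 s5=1 s1=1 s6=1 s3=1 s0=1
t15.Δ1 clk=0 s4=1 s7=1 s2=1 s5=1 s1=1 s6=1 s3=1 s0=1
t16.Δ0 clk=0 s4=1 s7=1 s2=1 s5=1 s1=1 s6=1 s3=1 s0=1
t16.Δ1 clk=1 s4=1 s7=1 s2=1 s5=1 s1=1 s6=1 s3=1 s0=1
t16.Δ2 clk=1 s4=1 s7=1 s2=0 s5=1 s1=1 s6=0 s3=1 s0=1
t16.Δ3 clk=1 s4=0 s7=1 s2=0 s5=1 s1=1 s6=0 s3=1 s0=1
t16.Δ4 clk=1 s4=0 s7=0 s2=0 s5=1 s1=1 s6=0 s3=1 s0=1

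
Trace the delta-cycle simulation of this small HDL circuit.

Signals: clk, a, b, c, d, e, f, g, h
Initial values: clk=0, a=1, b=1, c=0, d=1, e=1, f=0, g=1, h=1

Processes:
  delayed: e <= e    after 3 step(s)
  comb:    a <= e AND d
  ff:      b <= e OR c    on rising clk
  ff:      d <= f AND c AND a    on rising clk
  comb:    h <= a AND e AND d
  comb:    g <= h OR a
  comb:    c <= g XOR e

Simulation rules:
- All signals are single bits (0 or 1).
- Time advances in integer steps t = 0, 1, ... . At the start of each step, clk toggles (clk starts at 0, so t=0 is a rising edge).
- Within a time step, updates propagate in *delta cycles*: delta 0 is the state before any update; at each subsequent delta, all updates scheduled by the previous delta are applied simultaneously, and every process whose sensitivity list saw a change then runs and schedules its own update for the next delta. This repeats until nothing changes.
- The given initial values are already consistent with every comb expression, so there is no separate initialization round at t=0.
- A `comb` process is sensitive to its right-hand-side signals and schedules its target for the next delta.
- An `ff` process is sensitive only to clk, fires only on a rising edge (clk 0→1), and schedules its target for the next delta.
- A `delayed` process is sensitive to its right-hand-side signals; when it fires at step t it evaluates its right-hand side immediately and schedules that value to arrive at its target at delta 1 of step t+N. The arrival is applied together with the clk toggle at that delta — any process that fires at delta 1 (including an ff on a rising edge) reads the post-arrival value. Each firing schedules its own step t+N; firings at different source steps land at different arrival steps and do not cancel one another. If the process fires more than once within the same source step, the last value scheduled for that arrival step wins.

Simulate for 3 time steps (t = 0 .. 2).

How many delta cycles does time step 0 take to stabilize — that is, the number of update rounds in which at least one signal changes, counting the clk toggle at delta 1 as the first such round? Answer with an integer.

[bits: e,d,h,clk,b,g,f,c,a]
t=0: Δ0=111011001 Δ1=111111001 Δ2=101111001 Δ3=100111000 Δ4=100110000 Δ5=100110010 | 5Δ
t=1: Δ0=100110010 Δ1=100010010 | 1Δ
t=2: Δ0=100010010 Δ1=100110010 | 1Δ

5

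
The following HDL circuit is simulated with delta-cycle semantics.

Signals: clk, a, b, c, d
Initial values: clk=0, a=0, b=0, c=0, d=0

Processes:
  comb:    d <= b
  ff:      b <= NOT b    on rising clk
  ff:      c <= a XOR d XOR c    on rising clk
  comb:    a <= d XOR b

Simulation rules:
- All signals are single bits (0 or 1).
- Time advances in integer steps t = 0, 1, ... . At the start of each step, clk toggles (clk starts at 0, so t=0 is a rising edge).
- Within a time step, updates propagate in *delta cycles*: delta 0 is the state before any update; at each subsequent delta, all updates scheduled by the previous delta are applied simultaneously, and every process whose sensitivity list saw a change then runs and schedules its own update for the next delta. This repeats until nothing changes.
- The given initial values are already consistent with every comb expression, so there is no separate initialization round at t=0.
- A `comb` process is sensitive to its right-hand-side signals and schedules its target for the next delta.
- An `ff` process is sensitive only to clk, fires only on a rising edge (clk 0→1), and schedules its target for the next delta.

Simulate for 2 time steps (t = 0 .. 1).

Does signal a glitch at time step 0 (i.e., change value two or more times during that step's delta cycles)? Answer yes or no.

yes

[bits: c,b,a,d,clk]
t=0: Δ0=00000 Δ1=00001 Δ2=01001 Δ3=01111 Δ4=01011 | 4Δ
t=1: Δ0=01011 Δ1=01010 | 1Δ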